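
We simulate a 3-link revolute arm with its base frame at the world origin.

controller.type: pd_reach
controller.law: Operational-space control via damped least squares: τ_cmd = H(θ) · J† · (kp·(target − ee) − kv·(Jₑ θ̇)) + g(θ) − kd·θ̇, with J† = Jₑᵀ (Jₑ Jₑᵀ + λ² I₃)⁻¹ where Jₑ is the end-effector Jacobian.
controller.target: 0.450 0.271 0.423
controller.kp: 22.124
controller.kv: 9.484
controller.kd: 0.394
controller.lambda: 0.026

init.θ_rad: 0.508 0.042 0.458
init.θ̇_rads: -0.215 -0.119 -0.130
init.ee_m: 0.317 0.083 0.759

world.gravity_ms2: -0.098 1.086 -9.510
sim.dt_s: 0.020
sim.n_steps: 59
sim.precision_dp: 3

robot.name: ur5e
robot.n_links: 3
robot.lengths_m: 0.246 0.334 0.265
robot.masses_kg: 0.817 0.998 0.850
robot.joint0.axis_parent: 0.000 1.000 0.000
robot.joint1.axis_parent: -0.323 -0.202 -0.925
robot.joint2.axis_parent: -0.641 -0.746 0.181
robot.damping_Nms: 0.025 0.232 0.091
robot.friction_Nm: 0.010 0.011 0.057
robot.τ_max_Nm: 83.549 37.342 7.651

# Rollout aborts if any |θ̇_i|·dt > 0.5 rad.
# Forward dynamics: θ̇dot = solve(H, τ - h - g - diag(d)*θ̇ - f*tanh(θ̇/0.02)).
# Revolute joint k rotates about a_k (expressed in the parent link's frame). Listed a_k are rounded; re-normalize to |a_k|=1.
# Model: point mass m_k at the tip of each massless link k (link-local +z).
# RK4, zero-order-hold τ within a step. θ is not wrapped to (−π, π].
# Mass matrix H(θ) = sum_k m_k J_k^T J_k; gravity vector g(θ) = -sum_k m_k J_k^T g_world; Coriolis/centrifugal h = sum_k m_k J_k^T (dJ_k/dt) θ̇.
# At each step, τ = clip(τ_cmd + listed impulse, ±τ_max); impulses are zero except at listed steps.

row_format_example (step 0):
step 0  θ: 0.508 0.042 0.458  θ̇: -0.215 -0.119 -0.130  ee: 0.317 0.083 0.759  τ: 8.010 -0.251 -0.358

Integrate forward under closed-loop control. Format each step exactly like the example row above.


step 1  θ: 0.508 0.037 0.467  θ̇: 0.227 -0.342 1.024  ee: 0.315 0.083 0.759  τ: 5.283 -0.188 -0.789
step 2  θ: 0.516 0.031 0.492  θ̇: 0.531 -0.262 1.449  ee: 0.316 0.085 0.756  τ: 2.698 -0.205 -0.845
step 3  θ: 0.529 0.027 0.522  θ̇: 0.748 -0.118 1.592  ee: 0.319 0.088 0.751  τ: 0.393 -0.230 -0.774
step 4  θ: 0.545 0.026 0.554  θ̇: 0.902 0.020 1.611  ee: 0.324 0.092 0.745  τ: -1.597 -0.251 -0.663
step 5  θ: 0.564 0.028 0.586  θ̇: 1.008 0.129 1.575  ee: 0.331 0.096 0.738  τ: -3.286 -0.264 -0.549
step 6  θ: 0.585 0.031 0.617  θ̇: 1.076 0.217 1.507  ee: 0.339 0.101 0.730  τ: -4.704 -0.281 -0.441
step 7  θ: 0.607 0.036 0.646  θ̇: 1.116 0.285 1.426  ee: 0.348 0.106 0.722  τ: -5.885 -0.302 -0.347
step 8  θ: 0.629 0.043 0.674  θ̇: 1.132 0.336 1.340  ee: 0.357 0.111 0.713  τ: -6.863 -0.328 -0.268
step 9  θ: 0.652 0.050 0.700  θ̇: 1.132 0.374 1.256  ee: 0.367 0.116 0.703  τ: -7.670 -0.358 -0.205
step 10  θ: 0.674 0.058 0.724  θ̇: 1.118 0.402 1.176  ee: 0.377 0.121 0.694  τ: -8.333 -0.392 -0.156
step 11  θ: 0.697 0.066 0.747  θ̇: 1.095 0.422 1.102  ee: 0.386 0.126 0.684  τ: -8.875 -0.430 -0.119
step 12  θ: 0.718 0.074 0.768  θ̇: 1.065 0.435 1.033  ee: 0.396 0.131 0.674  τ: -9.318 -0.470 -0.093
step 13  θ: 0.739 0.083 0.788  θ̇: 1.029 0.443 0.971  ee: 0.405 0.135 0.664  τ: -9.677 -0.512 -0.075
step 14  θ: 0.759 0.092 0.807  θ̇: 0.990 0.448 0.915  ee: 0.413 0.140 0.655  τ: -9.968 -0.555 -0.064
step 15  θ: 0.779 0.101 0.825  θ̇: 0.949 0.449 0.865  ee: 0.421 0.144 0.645  τ: -10.202 -0.599 -0.060
step 16  θ: 0.797 0.110 0.842  θ̇: 0.907 0.449 0.819  ee: 0.429 0.149 0.636  τ: -10.389 -0.644 -0.060
step 17  θ: 0.815 0.119 0.858  θ̇: 0.863 0.447 0.777  ee: 0.436 0.153 0.627  τ: -10.537 -0.689 -0.063
step 18  θ: 0.832 0.128 0.873  θ̇: 0.820 0.443 0.740  ee: 0.442 0.157 0.619  τ: -10.653 -0.733 -0.070
step 19  θ: 0.848 0.137 0.887  θ̇: 0.778 0.438 0.705  ee: 0.448 0.161 0.610  τ: -10.743 -0.777 -0.079
step 20  θ: 0.863 0.145 0.901  θ̇: 0.736 0.432 0.674  ee: 0.454 0.165 0.602  τ: -10.811 -0.820 -0.089
step 21  θ: 0.877 0.154 0.914  θ̇: 0.696 0.426 0.645  ee: 0.459 0.169 0.594  τ: -10.861 -0.862 -0.100
step 22  θ: 0.891 0.162 0.927  θ̇: 0.656 0.419 0.619  ee: 0.464 0.172 0.586  τ: -10.897 -0.904 -0.112
step 23  θ: 0.903 0.171 0.939  θ̇: 0.618 0.412 0.594  ee: 0.468 0.176 0.579  τ: -10.921 -0.944 -0.125
step 24  θ: 0.915 0.179 0.951  θ̇: 0.582 0.404 0.572  ee: 0.472 0.179 0.572  τ: -10.935 -0.983 -0.138
step 25  θ: 0.927 0.187 0.962  θ̇: 0.547 0.396 0.550  ee: 0.475 0.183 0.566  τ: -10.941 -1.021 -0.151
step 26  θ: 0.937 0.195 0.973  θ̇: 0.514 0.388 0.530  ee: 0.478 0.186 0.559  τ: -10.942 -1.057 -0.164
step 27  θ: 0.947 0.202 0.983  θ̇: 0.483 0.379 0.511  ee: 0.481 0.189 0.553  τ: -10.937 -1.092 -0.177
step 28  θ: 0.957 0.210 0.993  θ̇: 0.453 0.371 0.493  ee: 0.483 0.192 0.547  τ: -10.928 -1.127 -0.189
step 29  θ: 0.965 0.217 1.003  θ̇: 0.425 0.362 0.477  ee: 0.486 0.195 0.542  τ: -10.915 -1.159 -0.201
step 30  θ: 0.974 0.224 1.012  θ̇: 0.398 0.354 0.460  ee: 0.487 0.198 0.536  τ: -10.901 -1.191 -0.213
step 31  θ: 0.981 0.231 1.021  θ̇: 0.372 0.345 0.445  ee: 0.489 0.201 0.531  τ: -10.884 -1.222 -0.224
step 32  θ: 0.989 0.238 1.030  θ̇: 0.348 0.336 0.430  ee: 0.491 0.203 0.527  τ: -10.866 -1.251 -0.235
step 33  θ: 0.995 0.245 1.038  θ̇: 0.326 0.328 0.416  ee: 0.492 0.206 0.522  τ: -10.847 -1.280 -0.246
step 34  θ: 1.002 0.251 1.046  θ̇: 0.304 0.319 0.403  ee: 0.493 0.208 0.518  τ: -10.828 -1.307 -0.256
step 35  θ: 1.007 0.257 1.054  θ̇: 0.284 0.311 0.390  ee: 0.494 0.211 0.514  τ: -10.807 -1.334 -0.266
step 36  θ: 1.013 0.263 1.062  θ̇: 0.266 0.302 0.377  ee: 0.494 0.213 0.510  τ: -10.787 -1.359 -0.275
step 37  θ: 1.018 0.269 1.070  θ̇: 0.248 0.294 0.365  ee: 0.495 0.215 0.506  τ: -10.766 -1.384 -0.285
step 38  θ: 1.023 0.275 1.077  θ̇: 0.231 0.286 0.354  ee: 0.495 0.217 0.502  τ: -10.746 -1.407 -0.293
step 39  θ: 1.027 0.281 1.084  θ̇: 0.216 0.278 0.343  ee: 0.496 0.219 0.499  τ: -10.725 -1.430 -0.302
step 40  θ: 1.032 0.286 1.090  θ̇: 0.201 0.270 0.332  ee: 0.496 0.221 0.496  τ: -10.705 -1.452 -0.310
step 41  θ: 1.035 0.292 1.097  θ̇: 0.187 0.262 0.321  ee: 0.496 0.223 0.493  τ: -10.685 -1.473 -0.317
step 42  θ: 1.039 0.297 1.103  θ̇: 0.174 0.255 0.311  ee: 0.496 0.225 0.490  τ: -10.666 -1.494 -0.325
step 43  θ: 1.042 0.302 1.109  θ̇: 0.162 0.247 0.302  ee: 0.496 0.227 0.487  τ: -10.647 -1.513 -0.332
step 44  θ: 1.046 0.307 1.115  θ̇: 0.151 0.240 0.292  ee: 0.496 0.229 0.485  τ: -10.628 -1.532 -0.339
step 45  θ: 1.048 0.311 1.121  θ̇: 0.140 0.233 0.283  ee: 0.496 0.230 0.482  τ: -10.610 -1.551 -0.345
step 46  θ: 1.051 0.316 1.127  θ̇: 0.130 0.226 0.274  ee: 0.495 0.232 0.480  τ: -10.592 -1.568 -0.352
step 47  θ: 1.054 0.320 1.132  θ̇: 0.121 0.219 0.266  ee: 0.495 0.234 0.478  τ: -10.575 -1.585 -0.358
step 48  θ: 1.056 0.325 1.137  θ̇: 0.112 0.212 0.258  ee: 0.495 0.235 0.475  τ: -10.558 -1.602 -0.364
step 49  θ: 1.058 0.329 1.142  θ̇: 0.104 0.206 0.250  ee: 0.494 0.236 0.473  τ: -10.542 -1.618 -0.369
step 50  θ: 1.060 0.333 1.147  θ̇: 0.097 0.199 0.242  ee: 0.494 0.238 0.471  τ: -10.526 -1.633 -0.375
step 51  θ: 1.062 0.337 1.152  θ̇: 0.090 0.193 0.234  ee: 0.494 0.239 0.470  τ: -10.511 -1.648 -0.380
step 52  θ: 1.064 0.341 1.157  θ̇: 0.083 0.187 0.227  ee: 0.493 0.240 0.468  τ: -10.496 -1.662 -0.385
step 53  θ: 1.065 0.344 1.161  θ̇: 0.077 0.181 0.220  ee: 0.493 0.242 0.466  τ: -10.481 -1.676 -0.390
step 54  θ: 1.067 0.348 1.166  θ̇: 0.071 0.175 0.214  ee: 0.492 0.243 0.465  τ: -10.467 -1.689 -0.395
step 55  θ: 1.068 0.351 1.170  θ̇: 0.066 0.169 0.207  ee: 0.492 0.244 0.463  τ: -10.454 -1.702 -0.399
step 56  θ: 1.069 0.355 1.174  θ̇: 0.061 0.164 0.201  ee: 0.491 0.245 0.462  τ: -10.441 -1.715 -0.404
step 57  θ: 1.071 0.358 1.178  θ̇: 0.056 0.159 0.194  ee: 0.490 0.246 0.460  τ: -10.428 -1.727 -0.408
step 58  θ: 1.072 0.361 1.182  θ̇: 0.052 0.154 0.189  ee: 0.490 0.247 0.459  τ: -10.416 -1.738 -0.412
step 59  θ: 1.073 0.364 1.185  θ̇: 0.048 0.149 0.183  ee: 0.489 0.248 0.458


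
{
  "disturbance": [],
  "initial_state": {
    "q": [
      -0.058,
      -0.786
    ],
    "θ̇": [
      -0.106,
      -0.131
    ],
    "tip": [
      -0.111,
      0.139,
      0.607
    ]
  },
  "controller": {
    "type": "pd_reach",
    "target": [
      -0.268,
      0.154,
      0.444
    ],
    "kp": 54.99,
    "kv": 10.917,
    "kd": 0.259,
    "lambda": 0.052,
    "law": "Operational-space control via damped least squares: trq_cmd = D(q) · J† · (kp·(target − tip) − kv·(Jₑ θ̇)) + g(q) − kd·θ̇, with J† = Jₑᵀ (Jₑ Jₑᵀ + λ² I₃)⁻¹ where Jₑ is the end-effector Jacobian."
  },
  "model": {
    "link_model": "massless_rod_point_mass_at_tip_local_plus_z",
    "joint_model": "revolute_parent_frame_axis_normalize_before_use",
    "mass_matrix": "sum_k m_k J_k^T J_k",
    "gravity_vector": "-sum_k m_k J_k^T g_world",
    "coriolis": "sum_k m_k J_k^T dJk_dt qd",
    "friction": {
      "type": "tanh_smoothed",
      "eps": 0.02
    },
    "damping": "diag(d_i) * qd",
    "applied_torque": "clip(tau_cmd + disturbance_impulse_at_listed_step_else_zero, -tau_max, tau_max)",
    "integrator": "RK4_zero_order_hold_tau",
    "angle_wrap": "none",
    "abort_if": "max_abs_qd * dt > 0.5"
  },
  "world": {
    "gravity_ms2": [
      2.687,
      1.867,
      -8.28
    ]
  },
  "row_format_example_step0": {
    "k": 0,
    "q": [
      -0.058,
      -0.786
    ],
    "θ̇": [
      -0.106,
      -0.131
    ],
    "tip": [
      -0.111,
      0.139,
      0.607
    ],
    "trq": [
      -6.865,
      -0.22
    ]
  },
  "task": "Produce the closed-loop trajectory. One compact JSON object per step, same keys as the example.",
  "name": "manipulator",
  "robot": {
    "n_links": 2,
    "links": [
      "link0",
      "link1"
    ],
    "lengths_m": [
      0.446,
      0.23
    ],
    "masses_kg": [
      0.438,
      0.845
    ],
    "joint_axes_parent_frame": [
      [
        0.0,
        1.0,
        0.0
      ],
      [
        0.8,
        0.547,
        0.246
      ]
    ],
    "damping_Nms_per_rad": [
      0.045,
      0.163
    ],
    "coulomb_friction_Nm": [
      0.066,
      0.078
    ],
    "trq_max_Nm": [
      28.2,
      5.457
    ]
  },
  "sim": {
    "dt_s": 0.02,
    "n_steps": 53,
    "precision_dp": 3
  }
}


{"k":1,"q":[-0.063,-0.793],"\u03b8\u0307":[-0.352,-0.526],"tip":[-0.114,0.14,0.606],"trq":[-5.42,0.196]}
{"k":2,"q":[-0.072,-0.805],"\u03b8\u0307":[-0.548,-0.75],"tip":[-0.12,0.142,0.603],"trq":[-4.171,0.504]}
{"k":3,"q":[-0.084,-0.822],"\u03b8\u0307":[-0.7,-0.861],"tip":[-0.128,0.145,0.598],"trq":[-3.1,0.733]}
{"k":4,"q":[-0.099,-0.839],"\u03b8\u0307":[-0.813,-0.902],"tip":[-0.138,0.147,0.594],"trq":[-2.186,0.907]}
{"k":5,"q":[-0.116,-0.857],"\u03b8\u0307":[-0.892,-0.898],"tip":[-0.149,0.15,0.588],"trq":[-1.41,1.039]}
{"k":6,"q":[-0.134,-0.875],"\u03b8\u0307":[-0.94,-0.868],"tip":[-0.16,0.152,0.582],"trq":[-0.757,1.14]}
{"k":7,"q":[-0.154,-0.892],"\u03b8\u0307":[-0.963,-0.824],"tip":[-0.171,0.155,0.576],"trq":[-0.212,1.22]}
{"k":8,"q":[-0.173,-0.908],"\u03b8\u0307":[-0.964,-0.775],"tip":[-0.182,0.157,0.57],"trq":[0.24,1.282]}
{"k":9,"q":[-0.192,-0.923],"\u03b8\u0307":[-0.948,-0.724],"tip":[-0.193,0.159,0.564],"trq":[0.61,1.331]}
{"k":10,"q":[-0.211,-0.937],"\u03b8\u0307":[-0.918,-0.676],"tip":[-0.204,0.161,0.558],"trq":[0.909,1.37]}
{"k":11,"q":[-0.229,-0.95],"\u03b8\u0307":[-0.877,-0.631],"tip":[-0.214,0.163,0.552],"trq":[1.146,1.402]}
{"k":12,"q":[-0.246,-0.962],"\u03b8\u0307":[-0.829,-0.59],"tip":[-0.223,0.164,0.546],"trq":[1.33,1.427]}
{"k":13,"q":[-0.262,-0.973],"\u03b8\u0307":[-0.775,-0.553],"tip":[-0.232,0.166,0.54],"trq":[1.468,1.448]}
{"k":14,"q":[-0.277,-0.984],"\u03b8\u0307":[-0.718,-0.52],"tip":[-0.24,0.167,0.534],"trq":[1.569,1.464]}
{"k":15,"q":[-0.29,-0.994],"\u03b8\u0307":[-0.659,-0.491],"tip":[-0.247,0.168,0.529],"trq":[1.637,1.477]}
{"k":16,"q":[-0.303,-1.004],"\u03b8\u0307":[-0.6,-0.465],"tip":[-0.253,0.17,0.524],"trq":[1.678,1.488]}
{"k":17,"q":[-0.314,-1.013],"\u03b8\u0307":[-0.541,-0.441],"tip":[-0.259,0.171,0.52],"trq":[1.697,1.496]}
{"k":18,"q":[-0.325,-1.021],"\u03b8\u0307":[-0.485,-0.42],"tip":[-0.264,0.172,0.516],"trq":[1.699,1.503]}
{"k":19,"q":[-0.334,-1.029],"\u03b8\u0307":[-0.431,-0.4],"tip":[-0.268,0.173,0.512],"trq":[1.686,1.508]}
{"k":20,"q":[-0.342,-1.037],"\u03b8\u0307":[-0.38,-0.382],"tip":[-0.272,0.174,0.508],"trq":[1.663,1.511]}
{"k":21,"q":[-0.349,-1.045],"\u03b8\u0307":[-0.333,-0.365],"tip":[-0.275,0.175,0.505],"trq":[1.631,1.514]}
{"k":22,"q":[-0.355,-1.052],"\u03b8\u0307":[-0.289,-0.349],"tip":[-0.278,0.175,0.502],"trq":[1.593,1.516]}
{"k":23,"q":[-0.361,-1.059],"\u03b8\u0307":[-0.248,-0.334],"tip":[-0.281,0.176,0.499],"trq":[1.552,1.518]}
{"k":24,"q":[-0.365,-1.065],"\u03b8\u0307":[-0.212,-0.319],"tip":[-0.283,0.177,0.496],"trq":[1.508,1.518]}
{"k":25,"q":[-0.369,-1.072],"\u03b8\u0307":[-0.179,-0.305],"tip":[-0.284,0.178,0.494],"trq":[1.463,1.519]}
{"k":26,"q":[-0.372,-1.077],"\u03b8\u0307":[-0.149,-0.292],"tip":[-0.286,0.178,0.492],"trq":[1.418,1.52]}
{"k":27,"q":[-0.375,-1.083],"\u03b8\u0307":[-0.123,-0.279],"tip":[-0.287,0.179,0.49],"trq":[1.373,1.52]}
{"k":28,"q":[-0.377,-1.089],"\u03b8\u0307":[-0.099,-0.267],"tip":[-0.287,0.18,0.489],"trq":[1.331,1.52]}
{"k":29,"q":[-0.379,-1.094],"\u03b8\u0307":[-0.079,-0.255],"tip":[-0.288,0.18,0.487],"trq":[1.29,1.52]}
{"k":30,"q":[-0.38,-1.099],"\u03b8\u0307":[-0.061,-0.243],"tip":[-0.288,0.181,0.486],"trq":[1.252,1.52]}
{"k":31,"q":[-0.381,-1.104],"\u03b8\u0307":[-0.046,-0.232],"tip":[-0.289,0.181,0.485],"trq":[1.216,1.521]}
{"k":32,"q":[-0.382,-1.108],"\u03b8\u0307":[-0.033,-0.221],"tip":[-0.289,0.182,0.484],"trq":[1.183,1.521]}
{"k":33,"q":[-0.383,-1.112],"\u03b8\u0307":[-0.023,-0.211],"tip":[-0.289,0.182,0.483],"trq":[1.155,1.521]}
{"k":34,"q":[-0.383,-1.117],"\u03b8\u0307":[-0.014,-0.201],"tip":[-0.289,0.183,0.482],"trq":[1.131,1.522]}
{"k":35,"q":[-0.383,-1.12],"\u03b8\u0307":[-0.008,-0.191],"tip":[-0.289,0.183,0.481],"trq":[1.113,1.522]}
{"k":36,"q":[-0.384,-1.124],"\u03b8\u0307":[-0.004,-0.181],"tip":[-0.288,0.184,0.48],"trq":[1.1,1.523]}
{"k":37,"q":[-0.384,-1.128],"\u03b8\u0307":[-0.001,-0.172],"tip":[-0.288,0.184,0.48],"trq":[1.09,1.523]}
{"k":38,"q":[-0.384,-1.131],"\u03b8\u0307":[0.001,-0.163],"tip":[-0.288,0.184,0.479],"trq":[1.084,1.524]}
{"k":39,"q":[-0.384,-1.134],"\u03b8\u0307":[0.002,-0.155],"tip":[-0.288,0.185,0.478],"trq":[1.079,1.525]}
{"k":40,"q":[-0.384,-1.137],"\u03b8\u0307":[0.003,-0.148],"tip":[-0.288,0.185,0.478],"trq":[1.075,1.526]}
{"k":41,"q":[-0.383,-1.14],"\u03b8\u0307":[0.004,-0.14],"tip":[-0.287,0.185,0.477],"trq":[1.072,1.527]}
{"k":42,"q":[-0.383,-1.143],"\u03b8\u0307":[0.004,-0.134],"tip":[-0.287,0.186,0.477],"trq":[1.07,1.528]}
{"k":43,"q":[-0.383,-1.146],"\u03b8\u0307":[0.004,-0.127],"tip":[-0.287,0.186,0.476],"trq":[1.068,1.529]}
{"k":44,"q":[-0.383,-1.148],"\u03b8\u0307":[0.004,-0.121],"tip":[-0.287,0.186,0.476],"trq":[1.066,1.53]}
{"k":45,"q":[-0.383,-1.15],"\u03b8\u0307":[0.004,-0.116],"tip":[-0.287,0.186,0.475],"trq":[1.065,1.531]}
{"k":46,"q":[-0.383,-1.153],"\u03b8\u0307":[0.005,-0.11],"tip":[-0.286,0.187,0.475],"trq":[1.063,1.532]}
{"k":47,"q":[-0.383,-1.155],"\u03b8\u0307":[0.005,-0.105],"tip":[-0.286,0.187,0.475],"trq":[1.062,1.533]}
{"k":48,"q":[-0.383,-1.157],"\u03b8\u0307":[0.005,-0.1],"tip":[-0.286,0.187,0.474],"trq":[1.061,1.534]}
{"k":49,"q":[-0.383,-1.159],"\u03b8\u0307":[0.004,-0.096],"tip":[-0.286,0.187,0.474],"trq":[1.059,1.535]}
{"k":50,"q":[-0.383,-1.161],"\u03b8\u0307":[0.004,-0.091],"tip":[-0.286,0.187,0.474],"trq":[1.058,1.536]}
{"k":51,"q":[-0.383,-1.162],"\u03b8\u0307":[0.004,-0.087],"tip":[-0.286,0.188,0.473],"trq":[1.057,1.536]}
{"k":52,"q":[-0.383,-1.164],"\u03b8\u0307":[0.004,-0.083],"tip":[-0.285,0.188,0.473],"trq":[1.056,1.537]}
{"k":53,"q":[-0.382,-1.166],"\u03b8\u0307":[0.004,-0.079],"tip":[-0.285,0.188,0.473]}


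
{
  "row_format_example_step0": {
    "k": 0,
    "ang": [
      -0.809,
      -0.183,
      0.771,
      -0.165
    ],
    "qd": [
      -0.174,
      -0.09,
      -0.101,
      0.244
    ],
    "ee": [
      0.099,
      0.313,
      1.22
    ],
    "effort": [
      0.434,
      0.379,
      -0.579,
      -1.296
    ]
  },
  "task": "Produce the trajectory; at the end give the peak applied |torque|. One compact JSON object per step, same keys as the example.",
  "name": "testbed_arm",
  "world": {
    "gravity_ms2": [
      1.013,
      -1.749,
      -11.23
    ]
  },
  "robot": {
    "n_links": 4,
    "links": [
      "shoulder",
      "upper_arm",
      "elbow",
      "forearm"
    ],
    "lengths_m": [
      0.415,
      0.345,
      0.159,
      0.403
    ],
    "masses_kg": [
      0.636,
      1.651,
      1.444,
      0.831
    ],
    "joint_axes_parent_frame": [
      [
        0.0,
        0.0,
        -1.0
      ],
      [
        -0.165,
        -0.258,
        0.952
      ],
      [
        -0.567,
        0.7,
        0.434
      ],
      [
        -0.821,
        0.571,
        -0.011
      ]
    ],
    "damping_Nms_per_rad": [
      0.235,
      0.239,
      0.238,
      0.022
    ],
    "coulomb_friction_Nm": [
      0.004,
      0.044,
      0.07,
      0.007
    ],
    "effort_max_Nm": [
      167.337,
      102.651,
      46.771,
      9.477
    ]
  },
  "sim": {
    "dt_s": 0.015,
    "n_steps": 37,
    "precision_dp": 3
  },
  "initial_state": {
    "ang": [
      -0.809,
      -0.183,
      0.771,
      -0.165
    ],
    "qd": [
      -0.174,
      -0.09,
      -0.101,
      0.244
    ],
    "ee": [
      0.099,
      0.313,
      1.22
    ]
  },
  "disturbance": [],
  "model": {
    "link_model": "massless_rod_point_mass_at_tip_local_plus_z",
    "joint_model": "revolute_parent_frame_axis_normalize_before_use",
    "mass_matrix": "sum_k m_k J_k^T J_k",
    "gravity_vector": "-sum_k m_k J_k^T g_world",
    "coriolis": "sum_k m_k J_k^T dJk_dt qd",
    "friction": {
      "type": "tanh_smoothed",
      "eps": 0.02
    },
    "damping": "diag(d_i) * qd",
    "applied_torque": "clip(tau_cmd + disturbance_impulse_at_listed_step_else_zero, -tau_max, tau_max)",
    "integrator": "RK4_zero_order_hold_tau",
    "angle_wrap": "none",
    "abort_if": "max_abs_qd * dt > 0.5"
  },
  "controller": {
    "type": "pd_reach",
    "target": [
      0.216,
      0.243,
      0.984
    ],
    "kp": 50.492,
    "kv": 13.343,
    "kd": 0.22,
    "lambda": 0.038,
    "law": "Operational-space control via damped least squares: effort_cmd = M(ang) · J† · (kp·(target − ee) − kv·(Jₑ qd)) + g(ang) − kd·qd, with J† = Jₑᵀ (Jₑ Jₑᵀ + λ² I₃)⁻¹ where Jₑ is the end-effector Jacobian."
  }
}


{"k":1,"ang":[-0.804,-0.18,0.777,-0.169],"qd":[0.687,0.446,0.863,-0.804],"ee":[0.099,0.313,1.219],"effort":[-0.174,1.084,-1.021,-1.021]}
{"k":2,"ang":[-0.794,-0.173,0.794,-0.187],"qd":[0.667,0.516,1.44,-1.55],"ee":[0.1,0.314,1.217],"effort":[-0.446,1.598,-1.238,-0.865]}
{"k":3,"ang":[-0.785,-0.165,0.819,-0.214],"qd":[0.582,0.547,1.858,-2.103],"ee":[0.103,0.315,1.215],"effort":[-0.649,2.009,-1.414,-0.779]}
{"k":4,"ang":[-0.777,-0.156,0.849,-0.249],"qd":[0.485,0.574,2.185,-2.547],"ee":[0.105,0.316,1.213],"effort":[-0.796,2.319,-1.602,-0.73]}
{"k":5,"ang":[-0.77,-0.147,0.884,-0.29],"qd":[0.391,0.604,2.442,-2.911],"ee":[0.108,0.317,1.21],"effort":[-0.888,2.517,-1.828,-0.7]}
{"k":6,"ang":[-0.765,-0.138,0.922,-0.336],"qd":[0.306,0.635,2.633,-3.197],"ee":[0.111,0.318,1.206],"effort":[-0.922,2.602,-2.098,-0.683]}
{"k":7,"ang":[-0.761,-0.128,0.963,-0.385],"qd":[0.237,0.665,2.756,-3.398],"ee":[0.113,0.319,1.202],"effort":[-0.907,2.584,-2.399,-0.673]}
{"k":8,"ang":[-0.757,-0.118,1.004,-0.437],"qd":[0.187,0.688,2.813,-3.513],"ee":[0.116,0.32,1.198],"effort":[-0.855,2.485,-2.708,-0.667]}
{"k":9,"ang":[-0.755,-0.108,1.046,-0.49],"qd":[0.153,0.702,2.812,-3.552],"ee":[0.119,0.321,1.193],"effort":[-0.781,2.336,-3.003,-0.659]}
{"k":10,"ang":[-0.753,-0.097,1.088,-0.543],"qd":[0.129,0.705,2.766,-3.528],"ee":[0.122,0.321,1.187],"effort":[-0.7,2.165,-3.265,-0.647]}
{"k":11,"ang":[-0.751,-0.087,1.129,-0.595],"qd":[0.112,0.696,2.688,-3.459],"ee":[0.124,0.321,1.182],"effort":[-0.621,1.995,-3.487,-0.625]}
{"k":12,"ang":[-0.749,-0.076,1.169,-0.647],"qd":[0.099,0.677,2.589,-3.361],"ee":[0.127,0.321,1.176],"effort":[-0.551,1.838,-3.667,-0.594]}
{"k":13,"ang":[-0.748,-0.067,1.207,-0.696],"qd":[0.087,0.65,2.478,-3.244],"ee":[0.129,0.321,1.17],"effort":[-0.494,1.702,-3.809,-0.554]}
{"k":14,"ang":[-0.747,-0.057,1.243,-0.744],"qd":[0.077,0.617,2.364,-3.119],"ee":[0.132,0.321,1.165],"effort":[-0.45,1.59,-3.916,-0.505]}
{"k":15,"ang":[-0.746,-0.048,1.277,-0.789],"qd":[0.068,0.58,2.249,-2.991],"ee":[0.134,0.32,1.159],"effort":[-0.418,1.501,-3.994,-0.449]}
{"k":16,"ang":[-0.745,-0.04,1.31,-0.833],"qd":[0.059,0.541,2.136,-2.864],"ee":[0.137,0.32,1.153],"effort":[-0.398,1.433,-4.05,-0.388]}
{"k":17,"ang":[-0.744,-0.032,1.341,-0.875],"qd":[0.051,0.501,2.028,-2.739],"ee":[0.139,0.319,1.148],"effort":[-0.388,1.384,-4.086,-0.323]}
{"k":18,"ang":[-0.743,-0.025,1.371,-0.915],"qd":[0.044,0.462,1.925,-2.618],"ee":[0.141,0.317,1.142],"effort":[-0.385,1.351,-4.108,-0.256]}
{"k":19,"ang":[-0.743,-0.018,1.399,-0.954],"qd":[0.038,0.423,1.828,-2.502],"ee":[0.144,0.316,1.137],"effort":[-0.389,1.329,-4.119,-0.189]}
{"k":20,"ang":[-0.742,-0.012,1.426,-0.99],"qd":[0.033,0.385,1.737,-2.39],"ee":[0.146,0.315,1.131],"effort":[-0.398,1.318,-4.121,-0.122]}
{"k":21,"ang":[-0.742,-0.006,1.451,-1.025],"qd":[0.028,0.349,1.65,-2.284],"ee":[0.149,0.313,1.126],"effort":[-0.41,1.315,-4.117,-0.057]}
{"k":22,"ang":[-0.741,-0.001,1.475,-1.059],"qd":[0.024,0.315,1.57,-2.182],"ee":[0.151,0.312,1.121],"effort":[-0.424,1.318,-4.108,0.006]}
{"k":23,"ang":[-0.741,0.003,1.498,-1.091],"qd":[0.021,0.283,1.494,-2.084],"ee":[0.153,0.31,1.116],"effort":[-0.44,1.325,-4.095,0.066]}
{"k":24,"ang":[-0.741,0.007,1.52,-1.121],"qd":[0.018,0.253,1.422,-1.991],"ee":[0.156,0.308,1.112],"effort":[-0.457,1.335,-4.08,0.123]}
{"k":25,"ang":[-0.74,0.011,1.541,-1.15],"qd":[0.016,0.224,1.356,-1.902],"ee":[0.158,0.307,1.107],"effort":[-0.474,1.347,-4.063,0.177]}
{"k":26,"ang":[-0.74,0.014,1.561,-1.178],"qd":[0.013,0.198,1.293,-1.817],"ee":[0.16,0.305,1.103],"effort":[-0.491,1.361,-4.045,0.226]}
{"k":27,"ang":[-0.74,0.017,1.58,-1.205],"qd":[0.011,0.174,1.233,-1.735],"ee":[0.163,0.303,1.098],"effort":[-0.508,1.375,-4.027,0.273]}
{"k":28,"ang":[-0.74,0.019,1.598,-1.23],"qd":[0.01,0.152,1.178,-1.658],"ee":[0.165,0.301,1.094],"effort":[-0.523,1.389,-4.009,0.316]}
{"k":29,"ang":[-0.74,0.021,1.615,-1.255],"qd":[0.008,0.131,1.125,-1.583],"ee":[0.167,0.299,1.09],"effort":[-0.538,1.403,-3.991,0.355]}
{"k":30,"ang":[-0.739,0.023,1.632,-1.278],"qd":[0.007,0.113,1.075,-1.512],"ee":[0.169,0.297,1.086],"effort":[-0.552,1.416,-3.973,0.391]}
{"k":31,"ang":[-0.739,0.025,1.647,-1.3],"qd":[0.005,0.096,1.028,-1.444],"ee":[0.172,0.295,1.083],"effort":[-0.564,1.428,-3.956,0.423]}
{"k":32,"ang":[-0.739,0.026,1.662,-1.321],"qd":[0.004,0.08,0.984,-1.379],"ee":[0.174,0.294,1.079],"effort":[-0.575,1.439,-3.939,0.452]}
{"k":33,"ang":[-0.739,0.027,1.677,-1.341],"qd":[0.003,0.066,0.942,-1.317],"ee":[0.176,0.292,1.076],"effort":[-0.586,1.449,-3.923,0.479]}
{"k":34,"ang":[-0.739,0.028,1.691,-1.361],"qd":[0.002,0.054,0.902,-1.257],"ee":[0.178,0.29,1.072],"effort":[-0.595,1.458,-3.908,0.503]}
{"k":35,"ang":[-0.739,0.029,1.704,-1.379],"qd":[0.001,0.043,0.864,-1.201],"ee":[0.179,0.288,1.069],"effort":[-0.602,1.466,-3.893,0.524]}
{"k":36,"ang":[-0.739,0.029,1.717,-1.397],"qd":[0.0,0.033,0.828,-1.146],"ee":[0.181,0.286,1.066],"effort":[-0.609,1.472,-3.88,0.542]}
{"k":37,"ang":[-0.739,0.03,1.729,-1.413],"qd":[0.001,0.026,0.794,-1.095],"ee":[0.183,0.285,1.063]}
{"summary": "max |effort| (N\u00b7m): 4.121"}


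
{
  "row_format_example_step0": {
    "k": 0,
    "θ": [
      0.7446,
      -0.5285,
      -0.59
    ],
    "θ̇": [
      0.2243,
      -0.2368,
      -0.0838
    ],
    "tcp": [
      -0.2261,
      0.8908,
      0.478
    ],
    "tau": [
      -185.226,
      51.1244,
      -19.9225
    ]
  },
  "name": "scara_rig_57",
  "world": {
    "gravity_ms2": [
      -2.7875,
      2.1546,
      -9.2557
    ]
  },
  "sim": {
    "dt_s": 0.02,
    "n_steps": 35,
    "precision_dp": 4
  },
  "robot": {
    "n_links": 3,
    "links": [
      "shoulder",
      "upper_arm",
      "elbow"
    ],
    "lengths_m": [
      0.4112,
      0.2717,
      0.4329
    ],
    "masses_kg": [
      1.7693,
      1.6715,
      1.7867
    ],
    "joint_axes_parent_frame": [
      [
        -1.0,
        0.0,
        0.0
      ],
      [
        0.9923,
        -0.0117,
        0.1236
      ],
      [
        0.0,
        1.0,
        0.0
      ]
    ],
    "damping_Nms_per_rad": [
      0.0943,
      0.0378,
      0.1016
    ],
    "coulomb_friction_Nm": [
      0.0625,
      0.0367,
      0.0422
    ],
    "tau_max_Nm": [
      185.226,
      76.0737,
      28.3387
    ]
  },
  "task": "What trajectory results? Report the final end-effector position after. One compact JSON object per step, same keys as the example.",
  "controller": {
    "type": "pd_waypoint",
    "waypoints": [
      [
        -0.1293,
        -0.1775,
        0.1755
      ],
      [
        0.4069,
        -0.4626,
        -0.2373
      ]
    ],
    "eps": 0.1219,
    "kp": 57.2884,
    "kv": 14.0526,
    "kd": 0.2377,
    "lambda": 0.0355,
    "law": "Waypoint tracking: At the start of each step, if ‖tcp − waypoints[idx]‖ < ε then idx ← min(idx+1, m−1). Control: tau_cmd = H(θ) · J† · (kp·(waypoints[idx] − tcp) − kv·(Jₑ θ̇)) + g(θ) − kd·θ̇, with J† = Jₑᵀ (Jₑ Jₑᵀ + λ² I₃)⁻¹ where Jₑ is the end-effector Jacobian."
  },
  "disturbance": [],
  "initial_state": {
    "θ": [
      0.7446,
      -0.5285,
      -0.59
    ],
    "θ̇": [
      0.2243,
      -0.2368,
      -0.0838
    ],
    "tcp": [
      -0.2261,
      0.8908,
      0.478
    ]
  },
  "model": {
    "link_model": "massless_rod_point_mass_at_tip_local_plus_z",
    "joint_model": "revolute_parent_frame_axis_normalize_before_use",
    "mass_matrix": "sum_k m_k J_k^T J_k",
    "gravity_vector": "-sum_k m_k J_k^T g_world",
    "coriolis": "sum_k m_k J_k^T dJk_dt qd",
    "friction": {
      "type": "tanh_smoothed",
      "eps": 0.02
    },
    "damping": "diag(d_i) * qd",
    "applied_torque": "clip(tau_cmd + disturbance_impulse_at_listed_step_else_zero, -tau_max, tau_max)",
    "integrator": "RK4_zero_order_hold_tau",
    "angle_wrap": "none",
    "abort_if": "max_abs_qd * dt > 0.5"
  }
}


{"k":1,"\u03b8":[0.7135,-0.5825,-0.6013],"\u03b8\u0307":[-3.2846,-5.0694,-1.0232],"tcp":[-0.2275,0.8839,0.4707],"tau":[-173.5475,38.0433,-13.6261]}
{"k":2,"\u03b8":[0.6129,-0.7324,-0.6253],"\u03b8\u0307":[-6.6608,-9.6495,-1.3242],"tcp":[-0.2279,0.8564,0.4621],"tau":[-106.534,23.5237,-8.9799]}
{"k":3,"\u03b8":[0.4653,-0.9401,-0.6521],"\u03b8\u0307":[-8.0578,-10.9685,-1.3363],"tcp":[-0.2243,0.8096,0.4523],"tau":[-57.2911,12.9654,-5.1632]}
{"k":4,"\u03b8":[0.3006,-1.1568,-0.678],"\u03b8\u0307":[-8.434,-10.6856,-1.2442],"tcp":[-0.2179,0.7498,0.4425],"tau":[-27.5955,7.8628,-2.0631]}
{"k":5,"\u03b8":[0.1325,-1.3617,-0.7016],"\u03b8\u0307":[-8.4179,-9.8437,-1.1265],"tcp":[-0.2106,0.6835,0.4331],"tau":[-10.572,6.1667,0.3385]}
{"k":6,"\u03b8":[-0.0341,-1.5484,-0.7229],"\u03b8\u0307":[-8.2778,-8.8647,-1.0086],"tcp":[-0.2036,0.6153,0.4237],"tau":[-0.8427,6.077,2.1219]}
{"k":7,"\u03b8":[-0.1977,-1.7156,-0.7419],"\u03b8\u0307":[-8.1154,-7.8981,-0.8987],"tcp":[-0.1976,0.5481,0.4143],"tau":[4.7759,6.5597,3.4052]}
{"k":8,"\u03b8":[-0.3583,-1.8643,-0.7588],"\u03b8\u0307":[-7.966,-6.9939,-0.7989],"tcp":[-0.1928,0.4838,0.4049],"tau":[8.0801,7.1114,4.3067]}
{"k":9,"\u03b8":[-0.5162,-1.9956,-0.7739],"\u03b8\u0307":[-7.8392,-6.1665,-0.7079],"tcp":[-0.1891,0.4233,0.3955],"tau":[10.0839,7.5252,4.9282]}
{"k":10,"\u03b8":[-0.6719,-2.1113,-0.7871],"\u03b8\u0307":[-7.734,-5.4183,-0.6227],"tcp":[-0.1865,0.3672,0.3862],"tau":[11.366,7.7432,5.3501]}
{"k":11,"\u03b8":[-0.8256,-2.2128,-0.7988],"\u03b8\u0307":[-7.645,-4.7469,-0.54],"tcp":[-0.1847,0.3155,0.377],"tau":[12.2619,7.7744,5.6331]}
{"k":12,"\u03b8":[-0.9776,-2.3016,-0.8087],"\u03b8\u0307":[-7.5654,-4.1487,-0.4566],"tcp":[-0.1835,0.268,0.3682],"tau":[12.9684,7.6504,5.8217]}
{"k":13,"\u03b8":[-1.1282,-2.3792,-0.817],"\u03b8\u0307":[-7.4876,-3.6192,-0.3701],"tcp":[-0.1826,0.2244,0.3596],"tau":[13.601,7.4046,5.9476]}
{"k":14,"\u03b8":[-1.2771,-2.4468,-0.8235],"\u03b8\u0307":[-7.404,-3.1534,-0.2798],"tcp":[-0.1819,0.1844,0.3514],"tau":[14.2236,7.0629,6.0322]}
{"k":15,"\u03b8":[-1.4242,-2.5057,-0.8281],"\u03b8\u0307":[-7.3064,-2.7462,-0.1862],"tcp":[-0.1812,0.1475,0.3434],"tau":[14.8642,6.6426,6.0889]}
{"k":16,"\u03b8":[-1.5691,-2.557,-0.8309],"\u03b8\u0307":[-7.1871,-2.3923,-0.0912],"tcp":[-0.1803,0.1134,0.3355],"tau":[15.5224,6.1541,6.1247]}
{"k":17,"\u03b8":[-1.7114,-2.6017,-0.8318],"\u03b8\u0307":[-7.0388,-2.0865,0.0019],"tcp":[-0.1791,0.0818,0.3277],"tau":[16.1759,5.604,6.1447]}
{"k":18,"\u03b8":[-1.8504,-2.6408,-0.8309],"\u03b8\u0307":[-6.8552,-1.8232,0.086],"tcp":[-0.1776,0.0526,0.3198],"tau":[16.7863,4.9983,6.1672]}
{"k":19,"\u03b8":[-1.9853,-2.6749,-0.8284],"\u03b8\u0307":[-6.6332,-1.5976,0.1628],"tcp":[-0.1757,0.0255,0.3118],"tau":[17.306,4.3449,6.1681]}
{"k":20,"\u03b8":[-2.1154,-2.7049,-0.8245],"\u03b8\u0307":[-6.3719,-1.4049,0.2295],"tcp":[-0.1735,0.0004,0.3036],"tau":[17.6868,3.656,6.1459]}
{"k":21,"\u03b8":[-2.2399,-2.7314,-0.8193],"\u03b8\u0307":[-6.0731,-1.2406,0.2836],"tcp":[-0.171,-0.0227,0.2951],"tau":[17.8879,2.947,6.103]}
{"k":22,"\u03b8":[-2.3581,-2.7548,-0.8133],"\u03b8\u0307":[-5.7415,-1.1007,0.3236],"tcp":[-0.1682,-0.0437,0.2865],"tau":[17.882,2.235,6.0435]}
{"k":23,"\u03b8":[-2.4694,-2.7756,-0.8065],"\u03b8\u0307":[-5.384,-0.9813,0.3494],"tcp":[-0.1653,-0.0628,0.2777],"tau":[17.6588,1.5375,5.9722]}
{"k":24,"\u03b8":[-2.5734,-2.7942,-0.7994],"\u03b8\u0307":[-5.009,-0.8792,0.3616],"tcp":[-0.1623,-0.08,0.269],"tau":[17.2258,0.8702,5.8945]}
{"k":25,"\u03b8":[-2.6698,-2.811,-0.7921],"\u03b8\u0307":[-4.6256,-0.7915,0.3619],"tcp":[-0.1593,-0.0953,0.2603],"tau":[16.6056,0.2457,5.8156]}
{"k":26,"\u03b8":[-2.7585,-2.8261,-0.785],"\u03b8\u0307":[-4.2424,-0.7158,0.3524],"tcp":[-0.1564,-0.1087,0.252],"tau":[-107.2917,-13.8779,16.2987]}
{"k":27,"\u03b8":[-2.9001,-2.8583,-0.7639],"\u03b8\u0307":[-9.9219,-2.467,1.7243],"tcp":[-0.1481,-0.1238,0.2399],"tau":[-77.1576,-10.3997,13.7995]}
{"k":28,"\u03b8":[-3.1408,-2.9183,-0.7204],"\u03b8\u0307":[-14.1553,-3.4944,2.6086],"tcp":[-0.1307,-0.1437,0.2216],"tau":[-57.9622,-11.3171,11.9074]}
{"k":29,"\u03b8":[-3.4564,-2.995,-0.6624],"\u03b8\u0307":[-17.3751,-4.1705,3.1762],"tcp":[-0.1075,-0.1679,0.1989],"tau":[-47.1762,-15.5985,9.8008]}
{"k":30,"\u03b8":[-3.8295,-3.0852,-0.5954],"\u03b8\u0307":[-19.8826,-4.8796,3.5116],"tcp":[-0.0805,-0.1953,0.1735],"tau":[-36.1192,-18.9536,7.3647]}
{"k":31,"\u03b8":[-4.2442,-3.1914,-0.524],"\u03b8\u0307":[-21.5143,-5.8112,3.6153],"tcp":[-0.0518,-0.2255,0.1478],"tau":[44.6693,3.4266,5.0375]}
{"k":32,"\u03b8":[-4.6435,-3.303,-0.4518],"\u03b8\u0307":[-18.3913,-5.3728,3.6248],"tcp":[-0.0233,-0.2597,0.1249],"tau":[62.1719,10.1132,3.3677]}
{"k":33,"\u03b8":[-4.9704,-3.4022,-0.3792],"\u03b8\u0307":[-14.3344,-4.5212,3.6508],"tcp":[0.0051,-0.295,0.1038],"tau":[44.6724,6.5997,2.3665]}
{"k":34,"\u03b8":[-5.2274,-3.4861,-0.3063],"\u03b8\u0307":[-11.4053,-3.8497,3.6407],"tcp":[0.0336,-0.3278,0.0832],"tau":[32.2159,3.4558,1.7818]}
{"k":35,"\u03b8":[-5.4344,-3.5579,-0.234],"\u03b8\u0307":[-9.3375,-3.3044,3.5797],"tcp":[0.062,-0.3566,0.0626]}
{"summary": "final tcp position (m): 0.0620 -0.3566 0.0626"}


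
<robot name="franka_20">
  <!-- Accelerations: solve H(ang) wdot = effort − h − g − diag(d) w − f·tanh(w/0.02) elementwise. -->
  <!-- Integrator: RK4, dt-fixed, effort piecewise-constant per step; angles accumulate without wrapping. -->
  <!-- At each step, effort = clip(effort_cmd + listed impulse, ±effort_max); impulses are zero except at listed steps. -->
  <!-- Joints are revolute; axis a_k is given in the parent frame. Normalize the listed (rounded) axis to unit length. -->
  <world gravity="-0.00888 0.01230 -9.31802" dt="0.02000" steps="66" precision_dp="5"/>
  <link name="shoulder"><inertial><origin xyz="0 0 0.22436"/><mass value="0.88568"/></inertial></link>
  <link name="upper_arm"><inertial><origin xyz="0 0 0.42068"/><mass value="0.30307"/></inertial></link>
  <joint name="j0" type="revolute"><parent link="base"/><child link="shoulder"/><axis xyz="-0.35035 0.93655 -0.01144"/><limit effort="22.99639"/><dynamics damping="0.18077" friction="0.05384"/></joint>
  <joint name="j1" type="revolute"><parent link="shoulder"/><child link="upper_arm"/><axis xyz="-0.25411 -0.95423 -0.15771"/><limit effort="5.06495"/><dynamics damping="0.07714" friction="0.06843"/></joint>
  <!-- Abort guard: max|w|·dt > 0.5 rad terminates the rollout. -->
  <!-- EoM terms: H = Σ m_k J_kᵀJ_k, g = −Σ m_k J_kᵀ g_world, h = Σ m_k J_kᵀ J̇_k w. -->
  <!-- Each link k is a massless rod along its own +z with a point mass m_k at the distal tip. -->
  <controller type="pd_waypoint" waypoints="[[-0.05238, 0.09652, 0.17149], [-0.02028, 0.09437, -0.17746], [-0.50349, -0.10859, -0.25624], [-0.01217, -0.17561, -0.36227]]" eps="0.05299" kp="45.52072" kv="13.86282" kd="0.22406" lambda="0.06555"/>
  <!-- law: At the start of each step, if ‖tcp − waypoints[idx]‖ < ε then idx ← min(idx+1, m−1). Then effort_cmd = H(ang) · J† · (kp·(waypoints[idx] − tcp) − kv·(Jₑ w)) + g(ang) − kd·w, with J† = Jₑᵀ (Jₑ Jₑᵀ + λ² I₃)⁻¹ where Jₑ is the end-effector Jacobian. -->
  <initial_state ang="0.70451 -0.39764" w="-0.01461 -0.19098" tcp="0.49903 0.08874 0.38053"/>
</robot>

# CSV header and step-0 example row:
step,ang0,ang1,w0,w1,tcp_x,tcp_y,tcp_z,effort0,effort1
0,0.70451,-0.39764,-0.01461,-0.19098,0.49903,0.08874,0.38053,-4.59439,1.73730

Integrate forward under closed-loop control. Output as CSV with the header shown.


step,ang0,ang1,w0,w1,tcp_x,tcp_y,tcp_z,effort0,effort1
1,0.70216,-0.40074,-0.21881,-0.11655,0.49883,0.08801,0.38068,-4.02267,1.47578
2,0.69640,-0.40249,-0.35702,-0.05888,0.49713,0.08703,0.38296,-3.61200,1.28914
3,0.68832,-0.40325,-0.45187,-0.01921,0.49437,0.08588,0.38670,-3.31277,1.15809
4,0.67860,-0.40347,-0.52433,-0.01208,0.49086,0.08458,0.39140,-3.09118,1.07697
5,0.66767,-0.40358,-0.57358,-0.00988,0.48684,0.08312,0.39669,-2.92568,1.02099
6,0.65594,-0.40362,-0.60509,-0.00731,0.48245,0.08153,0.40234,-2.79935,0.98035
7,0.64370,-0.40362,-0.62433,-0.00463,0.47779,0.07986,0.40819,-2.70016,0.95037
8,0.63116,-0.40357,-0.63534,-0.00255,0.47294,0.07813,0.41414,-2.61976,0.92812
9,0.61845,-0.40350,-0.64064,-0.00098,0.46795,0.07635,0.42010,-2.55242,0.91122
10,0.60567,-0.40341,-0.64194,0.00030,0.46286,0.07454,0.42604,-2.49417,0.89799
11,0.59289,-0.40331,-0.64046,0.00138,0.45769,0.07270,0.43191,-2.44226,0.88724
12,0.58016,-0.40318,-0.63704,0.00232,0.45246,0.07084,0.43770,-2.39478,0.87820
13,0.56751,-0.40305,-0.63225,0.00318,0.44720,0.06897,0.44338,-2.35043,0.87029
14,0.55496,-0.40290,-0.62653,0.00397,0.44191,0.06709,0.44895,-2.30828,0.86316
15,0.54253,-0.40275,-0.62015,0.00470,0.43660,0.06520,0.45440,-2.26773,0.85653
16,0.53023,-0.40258,-0.61331,0.00541,0.43128,0.06331,0.45972,-2.22834,0.85023
17,0.51806,-0.40240,-0.60615,0.00608,0.42596,0.06142,0.46493,-2.18982,0.84413
18,0.50605,-0.40222,-0.59879,0.00673,0.42064,0.05954,0.47000,-2.15197,0.83815
19,0.49417,-0.40203,-0.59127,0.00737,0.41533,0.05765,0.47495,-2.11466,0.83225
20,0.48245,-0.40182,-0.58366,0.00799,0.41003,0.05577,0.47977,-2.07780,0.82637
21,0.47088,-0.40161,-0.57599,0.00859,0.40474,0.05389,0.48447,-2.04133,0.82050
22,0.45947,-0.40139,-0.56830,0.00919,0.39947,0.05202,0.48905,-2.00521,0.81462
23,0.44820,-0.40116,-0.56058,0.00977,0.39421,0.05016,0.49350,-1.96943,0.80872
24,0.43709,-0.40092,-0.55287,0.01034,0.38898,0.04831,0.49784,-1.93396,0.80281
25,0.42613,-0.40068,-0.54517,0.01090,0.38377,0.04646,0.50205,-1.89881,0.79687
26,0.41532,-0.40042,-0.53750,0.01146,0.37859,0.04463,0.50615,-1.86397,0.79090
27,0.40467,-0.40016,-0.52985,0.01200,0.37344,0.04281,0.51014,-1.82945,0.78492
28,0.39417,-0.39988,-0.52223,0.01253,0.36832,0.04100,0.51402,-1.79524,0.77892
29,0.38382,-0.39960,-0.51465,0.01306,0.36323,0.03920,0.51779,-1.76136,0.77290
30,0.37361,-0.39931,-0.50711,0.01357,0.35817,0.03741,0.52145,-1.72780,0.76687
31,0.36356,-0.39901,-0.49962,0.01408,0.35315,0.03564,0.52500,-1.69458,0.76084
32,0.35366,-0.39871,-0.49217,0.01459,0.34817,0.03389,0.52846,-1.66170,0.75479
33,0.34391,-0.39839,-0.48477,0.01509,0.34323,0.03214,0.53181,-1.62916,0.74875
34,0.33430,-0.39806,-0.47743,0.01558,0.33832,0.03042,0.53507,-1.59696,0.74271
35,0.32484,-0.39773,-0.47014,0.01606,0.33346,0.02871,0.53823,-1.56513,0.73667
36,0.31552,-0.39739,-0.46290,0.01654,0.32864,0.02702,0.54129,-1.53365,0.73065
37,0.30635,-0.39704,-0.45572,0.01702,0.32386,0.02534,0.54427,-1.50253,0.72463
38,0.29732,-0.39668,-0.44861,0.01750,0.31913,0.02368,0.54715,-1.47178,0.71863
39,0.28843,-0.39631,-0.44155,0.01797,0.31444,0.02204,0.54995,-1.44139,0.71265
40,0.27968,-0.39593,-0.43455,0.01844,0.30980,0.02042,0.55267,-1.41138,0.70669
41,0.27107,-0.39555,-0.42761,0.01890,0.30521,0.01881,0.55530,-1.38174,0.70075
42,0.26259,-0.39515,-0.42074,0.01937,0.30066,0.01723,0.55785,-1.35247,0.69484
43,0.25426,-0.39475,-0.41393,0.01983,0.29616,0.01566,0.56032,-1.32358,0.68896
44,0.24606,-0.39433,-0.40719,0.02030,0.29171,0.01411,0.56272,-1.29507,0.68310
45,0.23799,-0.39391,-0.40051,0.02076,0.28731,0.01259,0.56504,-1.26693,0.67728
46,0.23006,-0.39348,-0.39390,0.02123,0.28296,0.01108,0.56729,-1.23918,0.67150
47,0.22225,-0.39305,-0.38736,0.02169,0.27865,0.00959,0.56947,-1.21180,0.66575
48,0.21458,-0.39260,-0.38088,0.02216,0.27440,0.00812,0.57159,-1.18480,0.66004
49,0.20704,-0.39214,-0.37447,0.02263,0.27020,0.00667,0.57363,-1.15818,0.65437
50,0.19962,-0.39167,-0.36813,0.02311,0.26605,0.00524,0.57561,-1.13194,0.64874
51,0.19233,-0.39120,-0.36185,0.02358,0.26195,0.00383,0.57753,-1.10608,0.64316
52,0.18516,-0.39072,-0.35564,0.02407,0.25790,0.00244,0.57938,-1.08059,0.63762
53,0.17812,-0.39022,-0.34950,0.02455,0.25390,0.00108,0.58118,-1.05547,0.63212
54,0.17120,-0.38972,-0.34343,0.02505,0.24995,-0.00027,0.58292,-1.03073,0.62667
55,0.16440,-0.38920,-0.33742,0.02555,0.24606,-0.00160,0.58461,-1.00636,0.62127
56,0.15772,-0.38868,-0.33148,0.02606,0.24221,-0.00291,0.58624,-0.98236,0.61592
57,0.15115,-0.38815,-0.32561,0.02657,0.23841,-0.00419,0.58781,-0.95873,0.61062
58,0.14471,-0.38761,-0.31980,0.02710,0.23467,-0.00546,0.58934,-0.93546,0.60537
59,0.13838,-0.38705,-0.31405,0.02763,0.23098,-0.00670,0.59082,-0.91255,0.60016
60,0.13216,-0.38649,-0.30837,0.02818,0.22733,-0.00793,0.59225,-0.89001,0.59501
61,0.12605,-0.38591,-0.30275,0.02874,0.22374,-0.00913,0.59363,-0.86782,0.58991
62,0.12006,-0.38533,-0.29720,0.02931,0.22019,-0.01032,0.59497,-0.84599,0.58487
63,0.11418,-0.38473,-0.29171,0.02990,0.21670,-0.01148,0.59626,-0.82451,0.57987
64,0.10841,-0.38412,-0.28628,0.03050,0.21325,-0.01262,0.59752,-0.80338,0.57493
65,0.10274,-0.38350,-0.28090,0.03112,0.20985,-0.01374,0.59873,-0.78259,0.57003
66,0.09718,-0.38287,-0.27559,0.03176,0.20650,-0.01485,0.59990,,


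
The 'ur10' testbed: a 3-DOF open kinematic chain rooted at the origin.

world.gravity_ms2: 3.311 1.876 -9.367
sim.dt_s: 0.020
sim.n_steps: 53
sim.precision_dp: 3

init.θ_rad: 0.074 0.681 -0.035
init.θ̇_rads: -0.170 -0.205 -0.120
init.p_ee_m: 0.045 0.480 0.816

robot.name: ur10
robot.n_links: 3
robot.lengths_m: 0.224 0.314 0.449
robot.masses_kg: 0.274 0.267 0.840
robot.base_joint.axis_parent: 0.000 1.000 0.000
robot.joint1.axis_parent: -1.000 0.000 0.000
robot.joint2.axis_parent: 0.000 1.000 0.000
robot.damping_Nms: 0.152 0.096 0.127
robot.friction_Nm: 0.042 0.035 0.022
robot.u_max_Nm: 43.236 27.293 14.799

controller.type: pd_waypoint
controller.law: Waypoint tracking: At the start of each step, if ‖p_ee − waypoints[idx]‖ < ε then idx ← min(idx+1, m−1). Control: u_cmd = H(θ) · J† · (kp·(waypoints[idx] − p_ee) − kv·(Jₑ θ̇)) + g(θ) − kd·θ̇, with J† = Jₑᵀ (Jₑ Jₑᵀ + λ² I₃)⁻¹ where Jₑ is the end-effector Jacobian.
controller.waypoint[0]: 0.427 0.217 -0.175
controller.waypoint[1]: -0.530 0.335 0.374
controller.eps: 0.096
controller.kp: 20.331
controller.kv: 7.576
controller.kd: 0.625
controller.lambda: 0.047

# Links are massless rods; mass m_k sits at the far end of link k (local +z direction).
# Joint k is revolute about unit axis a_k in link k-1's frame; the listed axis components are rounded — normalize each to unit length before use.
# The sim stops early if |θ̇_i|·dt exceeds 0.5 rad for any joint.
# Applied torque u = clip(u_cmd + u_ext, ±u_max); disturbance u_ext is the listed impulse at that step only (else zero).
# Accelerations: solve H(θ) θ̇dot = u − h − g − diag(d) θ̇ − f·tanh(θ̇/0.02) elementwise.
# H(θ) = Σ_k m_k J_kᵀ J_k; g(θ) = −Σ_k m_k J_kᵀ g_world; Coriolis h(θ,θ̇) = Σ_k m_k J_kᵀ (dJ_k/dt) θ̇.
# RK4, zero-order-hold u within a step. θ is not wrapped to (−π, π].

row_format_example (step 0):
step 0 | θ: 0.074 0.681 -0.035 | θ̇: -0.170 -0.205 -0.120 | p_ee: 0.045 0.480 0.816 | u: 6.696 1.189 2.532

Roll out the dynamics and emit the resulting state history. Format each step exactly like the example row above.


step 1 | θ: 0.078 0.680 -0.047 | θ̇: 0.578 0.056 -1.003 | p_ee: 0.043 0.479 0.816 | u: 5.680 0.062 2.478
step 2 | θ: 0.094 0.683 -0.070 | θ̇: 1.020 0.271 -1.320 | p_ee: 0.046 0.481 0.814 | u: 5.302 -0.862 2.045
step 3 | θ: 0.120 0.690 -0.101 | θ̇: 1.548 0.459 -1.818 | p_ee: 0.052 0.484 0.810 | u: 4.912 -1.608 1.739
step 4 | θ: 0.156 0.701 -0.143 | θ̇: 2.088 0.627 -2.329 | p_ee: 0.062 0.489 0.804 | u: 4.179 -2.188 1.408
step 5 | θ: 0.203 0.715 -0.193 | θ̇: 2.558 0.781 -2.700 | p_ee: 0.075 0.495 0.795 | u: 2.886 -2.617 0.949
step 6 | θ: 0.257 0.732 -0.249 | θ̇: 2.884 0.913 -2.813 | p_ee: 0.092 0.501 0.784 | u: 1.247 -2.905 0.327
step 7 | θ: 0.317 0.751 -0.304 | θ̇: 3.072 1.018 -2.712 | p_ee: 0.111 0.507 0.770 | u: -0.372 -3.066 -0.375
step 8 | θ: 0.379 0.772 -0.356 | θ̇: 3.174 1.094 -2.510 | p_ee: 0.132 0.513 0.755 | u: -1.774 -3.117 -1.054
step 9 | θ: 0.443 0.795 -0.404 | θ̇: 3.231 1.145 -2.287 | p_ee: 0.155 0.519 0.738 | u: -2.923 -3.073 -1.656
step 10 | θ: 0.508 0.818 -0.448 | θ̇: 3.265 1.175 -2.074 | p_ee: 0.178 0.525 0.720 | u: -3.847 -2.954 -2.170
step 11 | θ: 0.574 0.842 -0.487 | θ̇: 3.285 1.186 -1.883 | p_ee: 0.202 0.530 0.700 | u: -4.587 -2.771 -2.602
step 12 | θ: 0.640 0.865 -0.523 | θ̇: 3.294 1.183 -1.714 | p_ee: 0.226 0.535 0.679 | u: -5.180 -2.539 -2.962
step 13 | θ: 0.705 0.889 -0.556 | θ̇: 3.294 1.167 -1.567 | p_ee: 0.249 0.540 0.658 | u: -5.655 -2.267 -3.262
step 14 | θ: 0.771 0.912 -0.586 | θ̇: 3.286 1.141 -1.438 | p_ee: 0.272 0.544 0.636 | u: -6.034 -1.964 -3.509
step 15 | θ: 0.837 0.935 -0.614 | θ̇: 3.270 1.106 -1.327 | p_ee: 0.293 0.548 0.613 | u: -6.337 -1.638 -3.712
step 16 | θ: 0.902 0.956 -0.640 | θ̇: 3.247 1.064 -1.231 | p_ee: 0.315 0.551 0.590 | u: -6.576 -1.296 -3.876
step 17 | θ: 0.967 0.977 -0.663 | θ̇: 3.217 1.017 -1.148 | p_ee: 0.335 0.553 0.567 | u: -6.763 -0.942 -4.005
step 18 | θ: 1.031 0.997 -0.686 | θ̇: 3.180 0.966 -1.078 | p_ee: 0.354 0.556 0.544 | u: -6.906 -0.584 -4.105
step 19 | θ: 1.094 1.016 -0.707 | θ̇: 3.137 0.912 -1.019 | p_ee: 0.372 0.557 0.520 | u: -7.012 -0.224 -4.177
step 20 | θ: 1.156 1.034 -0.727 | θ̇: 3.088 0.857 -0.969 | p_ee: 0.389 0.558 0.497 | u: -7.088 0.133 -4.226
step 21 | θ: 1.217 1.050 -0.746 | θ̇: 3.034 0.801 -0.929 | p_ee: 0.405 0.559 0.474 | u: -7.138 0.483 -4.253
step 22 | θ: 1.278 1.066 -0.764 | θ̇: 2.975 0.746 -0.896 | p_ee: 0.420 0.559 0.451 | u: -7.166 0.823 -4.261
step 23 | θ: 1.336 1.080 -0.782 | θ̇: 2.911 0.692 -0.870 | p_ee: 0.434 0.558 0.429 | u: -7.176 1.152 -4.253
step 24 | θ: 1.394 1.093 -0.799 | θ̇: 2.845 0.640 -0.850 | p_ee: 0.448 0.557 0.407 | u: -7.169 1.466 -4.230
step 25 | θ: 1.450 1.106 -0.816 | θ̇: 2.775 0.589 -0.835 | p_ee: 0.460 0.556 0.385 | u: -7.150 1.765 -4.195
step 26 | θ: 1.505 1.117 -0.832 | θ̇: 2.703 0.541 -0.824 | p_ee: 0.471 0.554 0.364 | u: -7.119 2.047 -4.149
step 27 | θ: 1.558 1.128 -0.849 | θ̇: 2.629 0.497 -0.817 | p_ee: 0.482 0.552 0.343 | u: -7.079 2.311 -4.094
step 28 | θ: 1.610 1.137 -0.865 | θ̇: 2.554 0.454 -0.812 | p_ee: 0.491 0.549 0.323 | u: -7.031 2.558 -4.032
step 29 | θ: 1.661 1.146 -0.881 | θ̇: 2.479 0.415 -0.810 | p_ee: 0.500 0.546 0.303 | u: -6.977 2.786 -3.963
step 30 | θ: 1.710 1.154 -0.897 | θ̇: 2.403 0.380 -0.809 | p_ee: 0.509 0.543 0.283 | u: -6.917 2.995 -3.890
step 31 | θ: 1.757 1.161 -0.914 | θ̇: 2.327 0.347 -0.810 | p_ee: 0.516 0.540 0.265 | u: -6.852 3.186 -3.813
step 32 | θ: 1.803 1.168 -0.930 | θ̇: 2.252 0.317 -0.811 | p_ee: 0.523 0.536 0.246 | u: -6.784 3.360 -3.733
step 33 | θ: 1.847 1.174 -0.946 | θ̇: 2.178 0.290 -0.813 | p_ee: 0.529 0.532 0.229 | u: -6.713 3.516 -3.652
step 34 | θ: 1.890 1.179 -0.962 | θ̇: 2.105 0.265 -0.815 | p_ee: 0.535 0.527 0.211 | u: -6.639 3.656 -3.570
step 35 | θ: 1.931 1.185 -0.979 | θ̇: 2.034 0.244 -0.817 | p_ee: 0.540 0.523 0.195 | u: -6.563 3.780 -3.487
step 36 | θ: 1.971 1.189 -0.995 | θ̇: 1.964 0.224 -0.819 | p_ee: 0.545 0.518 0.178 | u: -6.486 3.889 -3.405
step 37 | θ: 2.010 1.194 -1.012 | θ̇: 1.896 0.208 -0.820 | p_ee: 0.549 0.513 0.163 | u: -6.407 3.984 -3.324
step 38 | θ: 2.047 1.198 -1.028 | θ̇: 1.829 0.193 -0.821 | p_ee: 0.552 0.508 0.148 | u: -6.328 4.065 -3.243
step 39 | θ: 2.083 1.201 -1.044 | θ̇: 1.764 0.180 -0.821 | p_ee: 0.555 0.503 0.133 | u: -6.248 4.134 -3.164
step 40 | θ: 2.118 1.205 -1.061 | θ̇: 1.701 0.169 -0.820 | p_ee: 0.558 0.498 0.119 | u: -6.167 4.192 -3.087
step 41 | θ: 2.151 1.208 -1.077 | θ̇: 1.640 0.159 -0.818 | p_ee: 0.560 0.492 0.105 | u: -6.086 4.238 -3.012
step 42 | θ: 2.183 1.211 -1.093 | θ̇: 1.581 0.152 -0.816 | p_ee: 0.562 0.487 0.092 | u: -6.005 4.275 -2.939
step 43 | θ: 2.215 1.214 -1.110 | θ̇: 1.524 0.145 -0.813 | p_ee: 0.564 0.481 0.080 | u: -5.924 4.302 -2.869
step 44 | θ: 2.244 1.217 -1.126 | θ̇: 1.469 0.140 -0.809 | p_ee: 0.565 0.476 0.067 | u: -5.844 4.322 -2.800
step 45 | θ: 2.273 1.220 -1.142 | θ̇: 1.415 0.136 -0.804 | p_ee: 0.566 0.470 0.056 | u: -5.764 4.333 -2.734
step 46 | θ: 2.301 1.223 -1.158 | θ̇: 1.364 0.133 -0.798 | p_ee: 0.567 0.464 0.045 | u: -5.684 4.338 -2.671
step 47 | θ: 2.328 1.225 -1.174 | θ̇: 1.314 0.131 -0.792 | p_ee: 0.567 0.459 0.034 | u: -5.605 4.337 -2.610
step 48 | θ: 2.354 1.228 -1.190 | θ̇: 1.266 0.129 -0.784 | p_ee: 0.567 0.453 0.023 | u: -5.526 4.330 -2.552
step 49 | θ: 2.379 1.230 -1.205 | θ̇: 1.219 0.129 -0.776 | p_ee: 0.567 0.447 0.013 | u: -5.449 4.318 -2.496
step 50 | θ: 2.402 1.233 -1.221 | θ̇: 1.175 0.129 -0.768 | p_ee: 0.567 0.442 0.004 | u: -5.372 4.302 -2.442
step 51 | θ: 2.426 1.236 -1.236 | θ̇: 1.131 0.130 -0.759 | p_ee: 0.567 0.436 -0.005 | u: -5.296 4.282 -2.391
step 52 | θ: 2.448 1.238 -1.251 | θ̇: 1.090 0.131 -0.749 | p_ee: 0.566 0.430 -0.014 | u: -5.222 4.258 -2.341
step 53 | θ: 2.469 1.241 -1.266 | θ̇: 1.050 0.132 -0.739 | p_ee: 0.565 0.425 -0.022
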